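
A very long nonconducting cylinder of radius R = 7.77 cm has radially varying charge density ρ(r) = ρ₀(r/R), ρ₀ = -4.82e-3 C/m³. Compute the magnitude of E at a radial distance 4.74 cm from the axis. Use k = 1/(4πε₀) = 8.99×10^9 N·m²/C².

|E| ≈ 5.25×10^6 V/m

Coaxial Gaussian cylinder, radius r = 4.74 cm, length L (r < R).
λ_enc = ∫₀^r ρ(r')·2πr' dr' = (2πρ₀/R)·r^3/3 = -1.384×10^-5 C/m.
Gauss's law: E·2πrL = λ_enc L/ε₀.
E = 2k|λ_enc|/r = 2(8.99×10^9)(1.384×10^-5)/(0.0474) = 5.25×10^6 N/C.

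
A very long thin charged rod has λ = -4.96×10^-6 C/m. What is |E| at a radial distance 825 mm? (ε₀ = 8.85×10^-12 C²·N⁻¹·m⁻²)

E ≈ 1.08e5 N/C

Take a coaxial cylindrical Gaussian surface of radius r = 825 mm and length L.
Q_enc = λL, so λ_enc = -4.96e-6 C/m.
Since E is radial and uniform over the curved surface, Φ = E·2πrL = Q_enc/ε₀ = λ_enc L/ε₀.
E = |λ_enc|/(2πε₀r) = (4.96e-6)/(2π·8.85×10^-12·0.825) = 1.08×10^5 N/C.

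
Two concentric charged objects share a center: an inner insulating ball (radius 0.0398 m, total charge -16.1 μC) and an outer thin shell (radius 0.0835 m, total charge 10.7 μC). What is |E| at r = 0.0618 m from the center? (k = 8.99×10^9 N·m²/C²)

Take a concentric spherical Gaussian surface of radius r = 0.0618 m (between the bodies, 0.0398 m < r < 0.0835 m).
The shell at 0.0835 m lies outside the Gaussian surface, so Q_enc = -16.1 μC = -1.61×10^-5 C.
Gauss's law: E·4πr² = Q_enc/ε₀.
E = k|Q_enc|/r² = (8.99×10^9)(1.61×10^-5)/(0.0618)² = 3.79×10^7 N/C.

E = 3.79e7 N/C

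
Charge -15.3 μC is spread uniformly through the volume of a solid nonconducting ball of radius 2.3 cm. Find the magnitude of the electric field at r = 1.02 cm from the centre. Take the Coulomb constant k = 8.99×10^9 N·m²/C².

|E| = 1.15×10^8 N/C

Take a concentric spherical Gaussian surface of radius r = 1.02 cm (r < R).
Only the charge within r is enclosed: Q_enc = Q·(r/R)³ = (-15.3 μC)·(1.02 cm/2.3 cm)³ = -1.334e-6 C.
Applying ∮E·dA = Q_enc/ε₀ with Φ = E(4πr²):
E = k|Q_enc|/r² = (8.99×10^9)(1.334e-6)/(0.0102)² = 1.15×10^8 N/C.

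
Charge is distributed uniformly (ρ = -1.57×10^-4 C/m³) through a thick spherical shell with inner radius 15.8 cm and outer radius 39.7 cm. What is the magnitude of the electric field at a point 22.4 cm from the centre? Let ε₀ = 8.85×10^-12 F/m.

By spherical symmetry E is radial; choose a Gaussian sphere of radius r = 22.4 cm (within the shell material, 15.8 cm < r < 39.7 cm).
Only the shell between 15.8 cm and r is enclosed: Q_enc = ρ·(4π/3)(r³ − a³) = (-1.57e-4)·(4π/3)·((0.224)³ − (0.158)³) = -4.798×10^-6 C.
Since E is radial and uniform over the Gaussian sphere, Φ = E·4πr² = Q_enc/ε₀.
E = |Q_enc|/(4πε₀r²) = (4.798×10^-6)/(4π·8.85×10^-12·(0.224)²) = 8.60×10^5 N/C.

E = 8.60×10^5 N/C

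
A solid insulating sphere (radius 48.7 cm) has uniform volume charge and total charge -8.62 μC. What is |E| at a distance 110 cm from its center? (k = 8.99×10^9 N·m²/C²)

E ≈ 6.40×10^4 V/m

Use a concentric Gaussian sphere at r = 110 cm (r > R, so the entire charge is enclosed).
Q_enc = -8.62 μC = -8.62e-6 C.
Since E is radial and uniform over the Gaussian sphere, Φ = E·4πr² = Q_enc/ε₀.
E = k|Q_enc|/r² = (8.99×10^9)(8.62e-6)/(1.1)² = 6.40×10^4 N/C.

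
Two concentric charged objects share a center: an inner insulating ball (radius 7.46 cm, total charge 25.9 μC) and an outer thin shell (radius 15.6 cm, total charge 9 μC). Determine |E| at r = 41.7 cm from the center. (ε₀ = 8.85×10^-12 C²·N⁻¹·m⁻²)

By spherical symmetry E is radial; choose a Gaussian sphere of radius r = 41.7 cm (r > 15.6 cm, enclosing both).
Q_enc = (25.9 μC) + (9 μC) = 3.49×10^-5 C.
Applying ∮E·dA = Q_enc/ε₀ with Φ = E(4πr²):
E = |Q_enc|/(4πε₀r²) = (3.49×10^-5)/(4π·8.85×10^-12·(0.417)²) = 1.80×10^6 N/C.

|E| ≈ 1.80e6 N/C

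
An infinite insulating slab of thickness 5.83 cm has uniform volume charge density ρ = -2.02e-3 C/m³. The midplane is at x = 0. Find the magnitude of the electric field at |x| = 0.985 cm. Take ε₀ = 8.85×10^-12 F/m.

|E| = 2.25×10^6 N/C

By symmetry E is perpendicular to the slab. A Gaussian pillbox from −0.985 cm to +0.985 cm (face area A) lies entirely within the slab.
Q_enc = ρ·(2x)·A and flux = 2EA, so 2EA = 2ρxA/ε₀ ⇒ E = |ρ|x/ε₀.
E = (2.02×10^-3)(0.00985)/(8.85×10^-12) = 2.25×10^6 N/C.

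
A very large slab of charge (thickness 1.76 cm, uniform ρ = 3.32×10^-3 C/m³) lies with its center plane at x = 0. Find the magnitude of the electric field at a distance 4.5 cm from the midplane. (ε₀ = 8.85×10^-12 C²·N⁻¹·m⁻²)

E = 3.30×10^6 N/C

The point |x| = 4.5 cm lies outside the slab (half-thickness 0.0088 m). A symmetric pillbox spanning the full slab encloses Q_enc = ρ·d·A.
Flux = 2EA ⇒ E = |ρ|d/(2ε₀), independent of distance outside.
E = (3.32e-3)(0.0176)/(2·8.85×10^-12) = 3.30×10^6 N/C.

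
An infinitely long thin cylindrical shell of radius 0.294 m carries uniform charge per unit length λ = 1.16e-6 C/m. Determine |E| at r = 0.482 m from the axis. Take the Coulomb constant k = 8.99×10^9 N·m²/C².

By cylindrical symmetry E is radial; use a coaxial Gaussian cylinder of radius 0.482 m and length L (r > 0.294 m).
The full line charge is enclosed: λ_enc = 1.16e-6 C/m.
Since E is radial and uniform over the curved surface, Φ = E·2πrL = Q_enc/ε₀ = λ_enc L/ε₀.
E = 2k|λ_enc|/r = 2(8.99×10^9)(1.16e-6)/(0.482) = 4.33×10^4 N/C.

|E| ≈ 4.33×10^4 V/m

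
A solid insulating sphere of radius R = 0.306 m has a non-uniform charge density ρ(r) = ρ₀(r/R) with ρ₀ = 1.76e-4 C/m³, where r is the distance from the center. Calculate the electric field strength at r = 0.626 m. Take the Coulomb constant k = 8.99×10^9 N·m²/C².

E ≈ 3.63×10^5 N/C

Use a concentric Gaussian sphere at r = 0.626 m (r > R, all charge enclosed).
Q_enc = 4π ∫₀^R ρ₀(r'/R)^1 r'² dr' = 4πρ₀R³/4 = 1.584×10^-5 C.
By Gauss's law, ∮E·dA = E·4πr² = Q_enc/ε₀.
E = k|Q_enc|/r² = (8.99×10^9)(1.584×10^-5)/(0.626)² = 3.63×10^5 N/C.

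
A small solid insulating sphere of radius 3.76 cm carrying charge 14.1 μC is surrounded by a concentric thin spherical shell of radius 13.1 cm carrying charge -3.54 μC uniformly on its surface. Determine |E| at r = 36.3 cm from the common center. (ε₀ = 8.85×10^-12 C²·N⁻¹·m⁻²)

Use a concentric Gaussian sphere at r = 36.3 cm (r > 13.1 cm, enclosing both).
Q_enc = (14.1 μC) + (-3.54 μC) = 1.056e-5 C.
Applying ∮E·dA = Q_enc/ε₀ with Φ = E(4πr²):
E = |Q_enc|/(4πε₀r²) = (1.056×10^-5)/(4π·8.85×10^-12·(0.363)²) = 7.21×10^5 N/C.

|E| = 7.21×10^5 V/m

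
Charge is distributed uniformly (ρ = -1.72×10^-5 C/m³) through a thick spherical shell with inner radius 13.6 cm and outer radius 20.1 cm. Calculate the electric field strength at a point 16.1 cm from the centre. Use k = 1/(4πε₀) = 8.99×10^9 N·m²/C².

Symmetry ⇒ E = E(r) r̂. Gaussian sphere of radius r = 16.1 cm (within the shell material, 13.6 cm < r < 20.1 cm).
Only the shell between 13.6 cm and r is enclosed: Q_enc = ρ·(4π/3)(r³ − a³) = (-1.72×10^-5)·(4π/3)·((0.161)³ − (0.136)³) = -1.194×10^-7 C.
Since E is radial and uniform over the Gaussian sphere, Φ = E·4πr² = Q_enc/ε₀.
E = k|Q_enc|/r² = (8.99×10^9)(1.194×10^-7)/(0.161)² = 4.14e4 N/C.

4.14×10^4 V/m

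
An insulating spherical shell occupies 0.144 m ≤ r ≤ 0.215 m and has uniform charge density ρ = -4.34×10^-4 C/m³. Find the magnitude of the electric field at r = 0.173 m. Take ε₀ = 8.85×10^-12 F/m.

Use a concentric Gaussian sphere at r = 0.173 m (within the shell material, 0.144 m < r < 0.215 m).
Enclosed charge is the volume from a to r: Q_enc = (4π/3)ρ(r³ − a³) = -3.984×10^-6 C.
Applying ∮E·dA = Q_enc/ε₀ with Φ = E(4πr²):
E = |Q_enc|/(4πε₀r²) = (3.984×10^-6)/(4π·8.85×10^-12·(0.173)²) = 1.20e6 N/C.

|E| = 1.20×10^6 N/C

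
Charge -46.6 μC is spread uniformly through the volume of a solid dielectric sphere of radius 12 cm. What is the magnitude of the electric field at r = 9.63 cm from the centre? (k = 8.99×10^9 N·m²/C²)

Use a concentric Gaussian sphere at r = 9.63 cm (r < R).
For a uniform sphere the enclosed fraction is (r/R)³, so Q_enc = (-46.6 μC)(0.0963/0.12)³ = -2.408×10^-5 C.
Gauss's law: E·4πr² = Q_enc/ε₀.
E = k|Q_enc|/r² = (8.99×10^9)(2.408e-5)/(0.0963)² = 2.33×10^7 N/C.

|E| ≈ 2.33×10^7 N/C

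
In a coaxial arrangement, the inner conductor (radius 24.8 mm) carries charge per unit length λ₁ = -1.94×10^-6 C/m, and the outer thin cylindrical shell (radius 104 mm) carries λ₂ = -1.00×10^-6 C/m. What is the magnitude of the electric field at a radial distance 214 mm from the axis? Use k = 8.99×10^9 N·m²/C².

E ≈ 2.47e5 V/m

Choose a coaxial cylinder of radius r = 214 mm (arbitrary length L) as the Gaussian surface (r > 104 mm, enclosing both).
λ_enc = λ₁ + λ₂ = (-1.94e-6) + (-1.00×10^-6) = -2.94×10^-6 C/m.
By Gauss's law (flux through the curved wall only), E·2πrL = λ_enc L/ε₀.
E = 2k|λ_enc|/r = 2(8.99×10^9)(2.94×10^-6)/(0.214) = 2.47e5 N/C.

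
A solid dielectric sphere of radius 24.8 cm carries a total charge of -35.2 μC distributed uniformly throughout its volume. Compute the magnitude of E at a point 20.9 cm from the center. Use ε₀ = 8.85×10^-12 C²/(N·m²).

E = 4.34e6 V/m

Use a concentric Gaussian sphere at r = 20.9 cm (r < R).
For a uniform sphere the enclosed fraction is (r/R)³, so Q_enc = (-35.2 μC)(0.209/0.248)³ = -2.107×10^-5 C.
Gauss's law: E·4πr² = Q_enc/ε₀.
E = |Q_enc|/(4πε₀r²) = (2.107×10^-5)/(4π·8.85×10^-12·(0.209)²) = 4.34×10^6 N/C.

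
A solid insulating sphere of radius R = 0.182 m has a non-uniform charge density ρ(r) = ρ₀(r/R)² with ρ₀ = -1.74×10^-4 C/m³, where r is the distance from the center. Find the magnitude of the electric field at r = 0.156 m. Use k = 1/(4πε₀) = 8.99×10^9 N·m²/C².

Use a concentric Gaussian sphere at r = 0.156 m (r < R).
Q_enc = ∫₀^r ρ(r')·4πr'² dr' = (4πρ₀/R²) ∫₀^r r'^4 dr' = 4πρ₀ r^5/(5·R²) = -1.22×10^-6 C.
Applying ∮E·dA = Q_enc/ε₀ with Φ = E(4πr²):
E = k|Q_enc|/r² = (8.99×10^9)(1.22×10^-6)/(0.156)² = 4.51×10^5 N/C.

|E| = 4.51×10^5 N/C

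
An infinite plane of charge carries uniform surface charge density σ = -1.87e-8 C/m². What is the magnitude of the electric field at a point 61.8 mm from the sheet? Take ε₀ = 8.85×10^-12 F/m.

|E| = 1.06e3 V/m

By planar symmetry E is perpendicular to the sheet and uniform; use a Gaussian pillbox with flat faces of area A on each side of the sheet.
Only the two end caps contribute flux: Φ = 2EA. With Q_enc = σA, Gauss's law gives E = |σ|/(2ε₀).
E = |σ|/(2ε₀) = (1.87×10^-8)/(2·8.85×10^-12) = 1.06e3 N/C.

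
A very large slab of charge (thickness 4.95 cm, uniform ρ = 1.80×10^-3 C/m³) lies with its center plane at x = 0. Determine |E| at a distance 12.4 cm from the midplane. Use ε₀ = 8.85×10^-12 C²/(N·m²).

The point |x| = 12.4 cm lies outside the slab (half-thickness 0.02475 m). A symmetric pillbox spanning the full slab encloses Q_enc = ρ·d·A.
Flux = 2EA ⇒ E = |ρ|d/(2ε₀), independent of distance outside.
E = (1.80×10^-3)(0.0495)/(2·8.85×10^-12) = 5.03×10^6 N/C.

|E| ≈ 5.03×10^6 N/C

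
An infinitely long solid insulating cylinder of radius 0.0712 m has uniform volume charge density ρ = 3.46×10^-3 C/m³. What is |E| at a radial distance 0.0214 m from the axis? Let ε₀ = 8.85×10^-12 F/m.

E = 4.18×10^6 N/C

Coaxial Gaussian cylinder, radius r = 0.0214 m, length L (r < R).
Charge inside radius r per length L is ρ·πr²·L, so λ_enc = ρπr² = 4.978×10^-6 C/m.
Gauss's law: E·2πrL = λ_enc L/ε₀.
E = |λ_enc|/(2πε₀r) = (4.978×10^-6)/(2π·8.85×10^-12·0.0214) = 4.18×10^6 N/C.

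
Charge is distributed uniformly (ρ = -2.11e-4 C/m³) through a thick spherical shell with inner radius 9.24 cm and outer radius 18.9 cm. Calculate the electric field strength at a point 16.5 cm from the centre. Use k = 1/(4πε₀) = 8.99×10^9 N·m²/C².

Take a concentric spherical Gaussian surface of radius r = 16.5 cm (within the shell material, 9.24 cm < r < 18.9 cm).
Enclosed charge is the volume from a to r: Q_enc = (4π/3)ρ(r³ − a³) = -3.273×10^-6 C.
Applying ∮E·dA = Q_enc/ε₀ with Φ = E(4πr²):
E = k|Q_enc|/r² = (8.99×10^9)(3.273×10^-6)/(0.165)² = 1.08e6 N/C.

|E| ≈ 1.08×10^6 N/C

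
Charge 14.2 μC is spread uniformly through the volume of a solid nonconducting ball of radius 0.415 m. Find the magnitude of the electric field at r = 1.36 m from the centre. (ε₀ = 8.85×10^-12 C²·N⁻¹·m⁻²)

By spherical symmetry E is radial; choose a Gaussian sphere of radius r = 1.36 m (r > R, so the entire charge is enclosed).
Q_enc = 14.2 μC = 1.42e-5 C.
Gauss's law: E·4πr² = Q_enc/ε₀.
E = |Q_enc|/(4πε₀r²) = (1.42×10^-5)/(4π·8.85×10^-12·(1.36)²) = 6.90×10^4 N/C.

|E| = 6.90×10^4 V/m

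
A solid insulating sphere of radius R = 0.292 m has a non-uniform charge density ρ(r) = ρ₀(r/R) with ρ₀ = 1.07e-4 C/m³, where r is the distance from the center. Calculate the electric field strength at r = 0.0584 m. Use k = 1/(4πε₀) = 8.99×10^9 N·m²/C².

|E| ≈ 3.53×10^4 N/C

Use a concentric Gaussian sphere at r = 0.0584 m (r < R).
Q_enc = ∫₀^r ρ(r')·4πr'² dr' = (4πρ₀/R) ∫₀^r r'^3 dr' = 4πρ₀ r^4/(4·R) = 1.339×10^-8 C.
Since E is radial and uniform over the Gaussian sphere, Φ = E·4πr² = Q_enc/ε₀.
E = k|Q_enc|/r² = (8.99×10^9)(1.339e-8)/(0.0584)² = 3.53e4 N/C.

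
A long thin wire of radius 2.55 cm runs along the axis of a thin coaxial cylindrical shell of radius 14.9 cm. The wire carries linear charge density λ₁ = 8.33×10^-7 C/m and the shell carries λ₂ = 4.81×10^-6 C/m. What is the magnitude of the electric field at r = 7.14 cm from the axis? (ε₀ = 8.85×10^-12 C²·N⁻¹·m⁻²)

E = 2.10×10^5 V/m

Coaxial Gaussian cylinder, radius r = 7.14 cm, length L (between the conductors, 2.55 cm < r < 14.9 cm).
Only the inner wire is enclosed; the outer shell contributes nothing inside itself. λ_enc = λ₁ = 8.33×10^-7 C/m.
Applying ∮E·dA = Q_enc/ε₀ with the end caps contributing no flux:
E = |λ_enc|/(2πε₀r) = (8.33e-7)/(2π·8.85×10^-12·0.0714) = 2.10e5 N/C.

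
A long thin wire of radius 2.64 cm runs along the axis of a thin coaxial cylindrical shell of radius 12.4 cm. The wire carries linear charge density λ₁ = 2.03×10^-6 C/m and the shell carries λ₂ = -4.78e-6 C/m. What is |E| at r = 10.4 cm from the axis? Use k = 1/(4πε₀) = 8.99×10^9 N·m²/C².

Coaxial Gaussian cylinder, radius r = 10.4 cm, length L (between the conductors, 2.64 cm < r < 12.4 cm).
Only the inner wire is enclosed; the outer shell contributes nothing inside itself. λ_enc = λ₁ = 2.03×10^-6 C/m.
Since E is radial and uniform over the curved surface, Φ = E·2πrL = Q_enc/ε₀ = λ_enc L/ε₀.
E = 2k|λ_enc|/r = 2(8.99×10^9)(2.03×10^-6)/(0.104) = 3.51×10^5 N/C.

E ≈ 3.51e5 V/m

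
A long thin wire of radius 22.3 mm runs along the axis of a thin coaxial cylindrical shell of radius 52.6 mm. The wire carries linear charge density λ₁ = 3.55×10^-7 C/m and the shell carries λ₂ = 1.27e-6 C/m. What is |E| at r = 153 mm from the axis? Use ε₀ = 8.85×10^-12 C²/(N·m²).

Choose a coaxial cylinder of radius r = 153 mm (arbitrary length L) as the Gaussian surface (r > 52.6 mm, enclosing both).
λ_enc = λ₁ + λ₂ = (3.55×10^-7) + (1.27×10^-6) = 1.625×10^-6 C/m.
Since E is radial and uniform over the curved surface, Φ = E·2πrL = Q_enc/ε₀ = λ_enc L/ε₀.
E = |λ_enc|/(2πε₀r) = (1.625×10^-6)/(2π·8.85×10^-12·0.153) = 1.91×10^5 N/C.

E ≈ 1.91e5 N/C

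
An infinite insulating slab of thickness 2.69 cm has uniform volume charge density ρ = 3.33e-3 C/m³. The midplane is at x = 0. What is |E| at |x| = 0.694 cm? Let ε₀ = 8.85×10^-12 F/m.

By symmetry E is perpendicular to the slab. A Gaussian pillbox from −0.694 cm to +0.694 cm (face area A) lies entirely within the slab.
Q_enc = ρ·(2x)·A and flux = 2EA, so 2EA = 2ρxA/ε₀ ⇒ E = |ρ|x/ε₀.
E = (3.33×10^-3)(0.00694)/(8.85×10^-12) = 2.61×10^6 N/C.

|E| ≈ 2.61×10^6 N/C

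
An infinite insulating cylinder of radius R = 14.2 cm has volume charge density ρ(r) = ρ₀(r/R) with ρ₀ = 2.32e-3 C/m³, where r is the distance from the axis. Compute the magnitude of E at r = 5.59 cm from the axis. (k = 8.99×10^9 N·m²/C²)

Choose a coaxial cylinder of radius r = 5.59 cm (arbitrary length L) as the Gaussian surface (r < R).
Integrating ρ over the cross-section to radius r: λ_enc = (2πρ₀/R) ∫₀^r r'^2 dr' = 2πρ₀ r^3/(3·R) = 5.977e-6 C/m.
Applying ∮E·dA = Q_enc/ε₀ with the end caps contributing no flux:
E = 2k|λ_enc|/r = 2(8.99×10^9)(5.977×10^-6)/(0.0559) = 1.92e6 N/C.

|E| ≈ 1.92×10^6 V/m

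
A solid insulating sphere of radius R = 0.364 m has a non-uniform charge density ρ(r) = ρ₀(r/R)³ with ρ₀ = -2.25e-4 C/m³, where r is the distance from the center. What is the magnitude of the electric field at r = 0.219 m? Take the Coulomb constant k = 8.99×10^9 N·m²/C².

E = 2.02×10^5 N/C

Use a concentric Gaussian sphere at r = 0.219 m (r < R).
Integrate the density: Q_enc = 4π ∫₀^r ρ₀(r'/R)^3 r'² dr' = 4πρ₀ r^6/(6·R³) = -1.078e-6 C.
By Gauss's law, ∮E·dA = E·4πr² = Q_enc/ε₀.
E = k|Q_enc|/r² = (8.99×10^9)(1.078e-6)/(0.219)² = 2.02×10^5 N/C.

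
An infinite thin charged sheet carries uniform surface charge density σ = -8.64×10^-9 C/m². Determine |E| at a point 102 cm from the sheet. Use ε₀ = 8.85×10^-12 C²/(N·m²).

By planar symmetry E is perpendicular to the sheet and uniform; use a Gaussian pillbox with flat faces of area A on each side of the sheet.
Only the two end caps contribute flux: Φ = 2EA. With Q_enc = σA, Gauss's law gives E = |σ|/(2ε₀).
E = |σ|/(2ε₀) = (8.64×10^-9)/(2·8.85×10^-12) = 488 N/C.

|E| = 488 N/C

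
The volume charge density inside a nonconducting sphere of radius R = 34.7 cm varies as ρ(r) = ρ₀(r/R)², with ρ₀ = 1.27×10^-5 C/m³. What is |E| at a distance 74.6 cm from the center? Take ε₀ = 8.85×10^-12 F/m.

E ≈ 2.15×10^4 V/m

Symmetry ⇒ E = E(r) r̂. Gaussian sphere of radius r = 74.6 cm (r > R, all charge enclosed).
Q_enc = 4π ∫₀^R ρ₀(r'/R)^2 r'² dr' = 4πρ₀R³/5 = 1.334×10^-6 C.
Gauss's law: E·4πr² = Q_enc/ε₀.
E = |Q_enc|/(4πε₀r²) = (1.334e-6)/(4π·8.85×10^-12·(0.746)²) = 2.15×10^4 N/C.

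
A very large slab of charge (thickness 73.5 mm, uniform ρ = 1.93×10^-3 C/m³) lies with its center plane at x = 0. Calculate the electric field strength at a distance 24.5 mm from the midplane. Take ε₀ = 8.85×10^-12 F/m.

|E| = 5.34×10^6 N/C

By symmetry E is perpendicular to the slab. A Gaussian pillbox from −24.5 mm to +24.5 mm (face area A) lies entirely within the slab.
Q_enc = ρ·(2x)·A and flux = 2EA, so 2EA = 2ρxA/ε₀ ⇒ E = |ρ|x/ε₀.
E = (1.93×10^-3)(0.0245)/(8.85×10^-12) = 5.34×10^6 N/C.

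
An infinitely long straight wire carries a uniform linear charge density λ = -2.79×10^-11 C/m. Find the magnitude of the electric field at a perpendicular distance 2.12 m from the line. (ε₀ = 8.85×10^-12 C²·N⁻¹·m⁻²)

Take a coaxial cylindrical Gaussian surface of radius r = 2.12 m and length L.
Q_enc = λL, so λ_enc = -2.79×10^-11 C/m.
Gauss's law: E·2πrL = λ_enc L/ε₀.
E = |λ_enc|/(2πε₀r) = (2.79e-11)/(2π·8.85×10^-12·2.12) = 0.237 N/C.

E ≈ 0.237 N/C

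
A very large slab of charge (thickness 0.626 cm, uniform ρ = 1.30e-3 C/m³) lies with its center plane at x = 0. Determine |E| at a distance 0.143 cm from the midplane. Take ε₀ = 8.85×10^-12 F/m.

|E| ≈ 2.10×10^5 N/C

By symmetry E is perpendicular to the slab. A Gaussian pillbox from −0.143 cm to +0.143 cm (face area A) lies entirely within the slab.
Q_enc = ρ·(2x)·A and flux = 2EA, so 2EA = 2ρxA/ε₀ ⇒ E = |ρ|x/ε₀.
E = (1.30×10^-3)(0.00143)/(8.85×10^-12) = 2.10×10^5 N/C.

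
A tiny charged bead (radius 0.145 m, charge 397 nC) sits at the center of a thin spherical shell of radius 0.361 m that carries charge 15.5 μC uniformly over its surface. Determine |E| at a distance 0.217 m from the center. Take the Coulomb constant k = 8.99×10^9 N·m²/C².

Use a concentric Gaussian sphere at r = 0.217 m (between the bodies, 0.145 m < r < 0.361 m).
Only the inner charge is enclosed; the outer shell contributes nothing inside itself. Q_enc = 397 nC = 3.97×10^-7 C.
Gauss's law: E·4πr² = Q_enc/ε₀.
E = k|Q_enc|/r² = (8.99×10^9)(3.97×10^-7)/(0.217)² = 7.58×10^4 N/C.

7.58×10^4 N/C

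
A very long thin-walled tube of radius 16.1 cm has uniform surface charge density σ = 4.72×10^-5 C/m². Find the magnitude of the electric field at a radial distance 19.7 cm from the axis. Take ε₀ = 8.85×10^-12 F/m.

By cylindrical symmetry E is radial; use a coaxial Gaussian cylinder of radius 19.7 cm and length L (r > 16.1 cm).
The whole shell is enclosed: λ_enc = σ·2πR = (4.72×10^-5)·2π·(0.161) = 4.775×10^-5 C/m.
By Gauss's law (flux through the curved wall only), E·2πrL = λ_enc L/ε₀.
E = |λ_enc|/(2πε₀r) = (4.775×10^-5)/(2π·8.85×10^-12·0.197) = 4.36×10^6 N/C.

4.36×10^6 N/C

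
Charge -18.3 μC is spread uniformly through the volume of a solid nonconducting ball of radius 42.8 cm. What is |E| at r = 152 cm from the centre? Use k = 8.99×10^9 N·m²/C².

Take a concentric spherical Gaussian surface of radius r = 152 cm (r > R, so the entire charge is enclosed).
Q_enc = -18.3 μC = -1.83e-5 C.
By Gauss's law, ∮E·dA = E·4πr² = Q_enc/ε₀.
E = k|Q_enc|/r² = (8.99×10^9)(1.83×10^-5)/(1.52)² = 7.12×10^4 N/C.

E ≈ 7.12×10^4 N/C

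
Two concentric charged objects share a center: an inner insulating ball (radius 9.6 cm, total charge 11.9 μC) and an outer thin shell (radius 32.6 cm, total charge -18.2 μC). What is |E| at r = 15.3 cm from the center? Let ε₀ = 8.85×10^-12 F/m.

By spherical symmetry E is radial; choose a Gaussian sphere of radius r = 15.3 cm (between the bodies, 9.6 cm < r < 32.6 cm).
The shell at 32.6 cm lies outside the Gaussian surface, so Q_enc = 11.9 μC = 1.19×10^-5 C.
Gauss's law: E·4πr² = Q_enc/ε₀.
E = |Q_enc|/(4πε₀r²) = (1.19×10^-5)/(4π·8.85×10^-12·(0.153)²) = 4.57e6 N/C.

4.57e6 N/C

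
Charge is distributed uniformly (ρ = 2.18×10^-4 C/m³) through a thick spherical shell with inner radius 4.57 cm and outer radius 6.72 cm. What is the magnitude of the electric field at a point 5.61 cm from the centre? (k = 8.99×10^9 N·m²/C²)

Symmetry ⇒ E = E(r) r̂. Gaussian sphere of radius r = 5.61 cm (within the shell material, 4.57 cm < r < 6.72 cm).
Enclosed charge is the volume from a to r: Q_enc = (4π/3)ρ(r³ − a³) = 7.407×10^-8 C.
Since E is radial and uniform over the Gaussian sphere, Φ = E·4πr² = Q_enc/ε₀.
E = k|Q_enc|/r² = (8.99×10^9)(7.407×10^-8)/(0.0561)² = 2.12×10^5 N/C.

|E| ≈ 2.12×10^5 N/C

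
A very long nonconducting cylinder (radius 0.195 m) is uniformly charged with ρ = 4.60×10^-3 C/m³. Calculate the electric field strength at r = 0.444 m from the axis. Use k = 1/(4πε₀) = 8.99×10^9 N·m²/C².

E = 2.23×10^7 V/m

By cylindrical symmetry E is radial; use a coaxial Gaussian cylinder of radius 0.444 m and length L (r > 0.195 m, full cross-section enclosed).
λ_enc = ρ·πR² = (4.60×10^-3)π(0.195)² = 5.495e-4 C/m.
Gauss's law: E·2πrL = λ_enc L/ε₀.
E = 2k|λ_enc|/r = 2(8.99×10^9)(5.495×10^-4)/(0.444) = 2.23e7 N/C.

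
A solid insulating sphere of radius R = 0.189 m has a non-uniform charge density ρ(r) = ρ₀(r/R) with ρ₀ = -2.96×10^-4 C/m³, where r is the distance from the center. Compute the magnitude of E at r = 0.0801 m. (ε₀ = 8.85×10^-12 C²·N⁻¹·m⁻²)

Use a concentric Gaussian sphere at r = 0.0801 m (r < R).
Integrate the density: Q_enc = 4π ∫₀^r ρ₀(r'/R)^1 r'² dr' = 4πρ₀ r^4/(4·R) = -2.025e-7 C.
By Gauss's law, ∮E·dA = E·4πr² = Q_enc/ε₀.
E = |Q_enc|/(4πε₀r²) = (2.025×10^-7)/(4π·8.85×10^-12·(0.0801)²) = 2.84×10^5 N/C.

|E| ≈ 2.84×10^5 V/m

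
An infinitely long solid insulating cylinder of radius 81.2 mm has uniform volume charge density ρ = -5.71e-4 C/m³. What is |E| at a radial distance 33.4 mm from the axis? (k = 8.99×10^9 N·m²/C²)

E = 1.08×10^6 V/m

Coaxial Gaussian cylinder, radius r = 33.4 mm, length L (r < R).
Charge inside radius r per length L is ρ·πr²·L, so λ_enc = ρπr² = -2.001×10^-6 C/m.
Since E is radial and uniform over the curved surface, Φ = E·2πrL = Q_enc/ε₀ = λ_enc L/ε₀.
E = 2k|λ_enc|/r = 2(8.99×10^9)(2.001e-6)/(0.0334) = 1.08e6 N/C.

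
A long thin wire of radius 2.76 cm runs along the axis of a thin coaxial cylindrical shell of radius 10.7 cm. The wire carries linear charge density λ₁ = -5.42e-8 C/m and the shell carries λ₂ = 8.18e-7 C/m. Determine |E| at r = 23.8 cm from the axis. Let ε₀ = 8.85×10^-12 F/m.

Choose a coaxial cylinder of radius r = 23.8 cm (arbitrary length L) as the Gaussian surface (r > 10.7 cm, enclosing both).
λ_enc = λ₁ + λ₂ = (-5.42×10^-8) + (8.18×10^-7) = 7.638e-7 C/m.
Since E is radial and uniform over the curved surface, Φ = E·2πrL = Q_enc/ε₀ = λ_enc L/ε₀.
E = |λ_enc|/(2πε₀r) = (7.638e-7)/(2π·8.85×10^-12·0.238) = 5.77e4 N/C.

|E| ≈ 5.77×10^4 N/C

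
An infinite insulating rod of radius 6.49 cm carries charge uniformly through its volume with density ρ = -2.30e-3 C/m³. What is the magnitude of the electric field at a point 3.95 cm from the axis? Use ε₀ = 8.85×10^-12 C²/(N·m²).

|E| ≈ 5.13×10^6 V/m

By cylindrical symmetry E is radial; use a coaxial Gaussian cylinder of radius 3.95 cm and length L (r < R).
Enclosed charge per unit length: λ_enc = ρ·πr² = (-2.30×10^-3)π(0.0395)² = -1.127×10^-5 C/m.
By Gauss's law (flux through the curved wall only), E·2πrL = λ_enc L/ε₀.
E = |λ_enc|/(2πε₀r) = (1.127×10^-5)/(2π·8.85×10^-12·0.0395) = 5.13×10^6 N/C.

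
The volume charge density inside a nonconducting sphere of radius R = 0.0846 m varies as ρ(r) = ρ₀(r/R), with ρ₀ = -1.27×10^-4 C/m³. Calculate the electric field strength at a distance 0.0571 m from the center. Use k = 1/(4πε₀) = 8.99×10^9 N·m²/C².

E ≈ 1.38e5 N/C

Use a concentric Gaussian sphere at r = 0.0571 m (r < R).
Q_enc = ∫₀^r ρ(r')·4πr'² dr' = (4πρ₀/R) ∫₀^r r'^3 dr' = 4πρ₀ r^4/(4·R) = -5.013×10^-8 C.
By Gauss's law, ∮E·dA = E·4πr² = Q_enc/ε₀.
E = k|Q_enc|/r² = (8.99×10^9)(5.013×10^-8)/(0.0571)² = 1.38e5 N/C.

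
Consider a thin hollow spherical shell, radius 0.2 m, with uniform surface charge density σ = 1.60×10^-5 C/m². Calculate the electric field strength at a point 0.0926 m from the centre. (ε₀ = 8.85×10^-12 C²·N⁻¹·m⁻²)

E = 0

Take a concentric spherical Gaussian surface of radius r = 0.0926 m (inside the shell, r < 0.2 m).
No charge lies within this surface, so Q_enc = 0 and Gauss's law gives E·4πr² = 0 ⇒ E = 0.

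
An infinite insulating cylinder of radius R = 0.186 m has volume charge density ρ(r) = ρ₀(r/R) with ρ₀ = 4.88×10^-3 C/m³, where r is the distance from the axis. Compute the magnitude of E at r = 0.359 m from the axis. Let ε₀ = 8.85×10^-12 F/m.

|E| = 1.77e7 V/m

Choose a coaxial cylinder of radius r = 0.359 m (arbitrary length L) as the Gaussian surface (r > R, full charge per length enclosed).
λ_enc = 2π ∫₀^R ρ₀(r'/R)^1 r' dr' = 2πρ₀R²/3 = 3.536×10^-4 C/m.
Since E is radial and uniform over the curved surface, Φ = E·2πrL = Q_enc/ε₀ = λ_enc L/ε₀.
E = |λ_enc|/(2πε₀r) = (3.536e-4)/(2π·8.85×10^-12·0.359) = 1.77×10^7 N/C.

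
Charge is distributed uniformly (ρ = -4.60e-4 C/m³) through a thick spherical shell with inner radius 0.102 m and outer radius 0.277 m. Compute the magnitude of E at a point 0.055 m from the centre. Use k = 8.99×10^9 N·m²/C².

Use a concentric Gaussian sphere at r = 0.055 m (r < 0.102 m, inside the empty cavity).
Q_enc = 0 (all charge lies at larger r); Gauss's law gives E = 0.

|E| = 0 V/m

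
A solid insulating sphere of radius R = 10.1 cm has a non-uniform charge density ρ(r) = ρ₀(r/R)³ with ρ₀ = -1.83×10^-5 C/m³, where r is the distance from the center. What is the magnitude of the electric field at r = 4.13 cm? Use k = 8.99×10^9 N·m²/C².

E = 973 N/C

By spherical symmetry E is radial; choose a Gaussian sphere of radius r = 4.13 cm (r < R).
Integrate the density: Q_enc = 4π ∫₀^r ρ₀(r'/R)^3 r'² dr' = 4πρ₀ r^6/(6·R³) = -1.846×10^-10 C.
Since E is radial and uniform over the Gaussian sphere, Φ = E·4πr² = Q_enc/ε₀.
E = k|Q_enc|/r² = (8.99×10^9)(1.846×10^-10)/(0.0413)² = 973 N/C.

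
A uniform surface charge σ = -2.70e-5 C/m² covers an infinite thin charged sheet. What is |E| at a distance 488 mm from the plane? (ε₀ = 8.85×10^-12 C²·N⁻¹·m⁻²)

The symmetry is planar: E is normal to the sheet and the same magnitude on both sides. Take a pillbox straddling the sheet with end-cap area A.
Flux Φ = 2EA and Q_enc = σA, so 2EA = σA/ε₀ ⇒ E = |σ|/(2ε₀), independent of distance.
E = |σ|/(2ε₀) = (2.70×10^-5)/(2·8.85×10^-12) = 1.53×10^6 N/C.

|E| = 1.53×10^6 V/m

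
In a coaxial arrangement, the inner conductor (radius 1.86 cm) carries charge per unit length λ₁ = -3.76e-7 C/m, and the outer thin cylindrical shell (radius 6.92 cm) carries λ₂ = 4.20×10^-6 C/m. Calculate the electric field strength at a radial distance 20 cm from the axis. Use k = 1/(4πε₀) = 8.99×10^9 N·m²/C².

Choose a coaxial cylinder of radius r = 20 cm (arbitrary length L) as the Gaussian surface (r > 6.92 cm, enclosing both).
λ_enc = λ₁ + λ₂ = (-3.76e-7) + (4.20×10^-6) = 3.824e-6 C/m.
Applying ∮E·dA = Q_enc/ε₀ with the end caps contributing no flux:
E = 2k|λ_enc|/r = 2(8.99×10^9)(3.824e-6)/(0.2) = 3.44×10^5 N/C.

|E| = 3.44e5 N/C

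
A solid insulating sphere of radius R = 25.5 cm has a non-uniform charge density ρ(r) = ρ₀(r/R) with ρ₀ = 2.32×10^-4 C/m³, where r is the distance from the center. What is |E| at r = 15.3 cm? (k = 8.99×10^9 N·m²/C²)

|E| = 6.02×10^5 N/C

Take a concentric spherical Gaussian surface of radius r = 15.3 cm (r < R).
Q_enc = ∫₀^r ρ(r')·4πr'² dr' = (4πρ₀/R) ∫₀^r r'^3 dr' = 4πρ₀ r^4/(4·R) = 1.566×10^-6 C.
Applying ∮E·dA = Q_enc/ε₀ with Φ = E(4πr²):
E = k|Q_enc|/r² = (8.99×10^9)(1.566e-6)/(0.153)² = 6.02e5 N/C.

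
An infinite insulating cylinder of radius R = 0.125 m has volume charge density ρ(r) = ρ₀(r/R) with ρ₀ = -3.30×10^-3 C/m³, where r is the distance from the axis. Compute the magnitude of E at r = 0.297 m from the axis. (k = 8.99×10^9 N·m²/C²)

E ≈ 6.54×10^6 N/C

Take a coaxial cylindrical Gaussian surface of radius r = 0.297 m and length L (r > R, full charge per length enclosed).
λ_enc = 2π ∫₀^R ρ₀(r'/R)^1 r' dr' = 2πρ₀R²/3 = -1.08×10^-4 C/m.
Gauss's law: E·2πrL = λ_enc L/ε₀.
E = 2k|λ_enc|/r = 2(8.99×10^9)(1.08×10^-4)/(0.297) = 6.54×10^6 N/C.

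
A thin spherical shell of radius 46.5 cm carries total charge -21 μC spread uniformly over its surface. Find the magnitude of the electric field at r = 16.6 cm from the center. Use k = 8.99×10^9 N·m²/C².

Symmetry ⇒ E = E(r) r̂. Gaussian sphere of radius r = 16.6 cm (inside the shell, r < 46.5 cm).
All the charge is outside the Gaussian surface: Q_enc = 0, hence E = 0 everywhere inside the shell.

E = 0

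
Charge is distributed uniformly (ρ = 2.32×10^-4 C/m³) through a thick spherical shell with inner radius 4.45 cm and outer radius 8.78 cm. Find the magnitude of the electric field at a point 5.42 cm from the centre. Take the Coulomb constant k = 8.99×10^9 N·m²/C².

|E| ≈ 2.11×10^5 N/C

Symmetry ⇒ E = E(r) r̂. Gaussian sphere of radius r = 5.42 cm (within the shell material, 4.45 cm < r < 8.78 cm).
Enclosed charge is the volume from a to r: Q_enc = (4π/3)ρ(r³ − a³) = 6.909e-8 C.
Since E is radial and uniform over the Gaussian sphere, Φ = E·4πr² = Q_enc/ε₀.
E = k|Q_enc|/r² = (8.99×10^9)(6.909×10^-8)/(0.0542)² = 2.11×10^5 N/C.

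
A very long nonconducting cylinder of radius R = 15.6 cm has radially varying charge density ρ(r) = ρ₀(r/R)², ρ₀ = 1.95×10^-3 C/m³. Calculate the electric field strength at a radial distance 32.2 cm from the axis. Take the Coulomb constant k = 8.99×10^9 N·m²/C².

E ≈ 4.16×10^6 N/C

By cylindrical symmetry E is radial; use a coaxial Gaussian cylinder of radius 32.2 cm and length L (r > R, full charge per length enclosed).
λ_enc = 2π ∫₀^R ρ₀(r'/R)^2 r' dr' = 2πρ₀R²/4 = 7.454e-5 C/m.
Gauss's law: E·2πrL = λ_enc L/ε₀.
E = 2k|λ_enc|/r = 2(8.99×10^9)(7.454×10^-5)/(0.322) = 4.16×10^6 N/C.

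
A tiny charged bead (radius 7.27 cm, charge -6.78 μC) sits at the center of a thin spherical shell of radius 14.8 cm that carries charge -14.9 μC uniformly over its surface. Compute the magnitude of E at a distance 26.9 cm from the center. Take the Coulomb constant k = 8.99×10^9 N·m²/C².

Take a concentric spherical Gaussian surface of radius r = 26.9 cm (r > 14.8 cm, enclosing both).
Q_enc = (-6.78 μC) + (-14.9 μC) = -2.168e-5 C.
By Gauss's law, ∮E·dA = E·4πr² = Q_enc/ε₀.
E = k|Q_enc|/r² = (8.99×10^9)(2.168×10^-5)/(0.269)² = 2.69e6 N/C.

|E| = 2.69×10^6 V/m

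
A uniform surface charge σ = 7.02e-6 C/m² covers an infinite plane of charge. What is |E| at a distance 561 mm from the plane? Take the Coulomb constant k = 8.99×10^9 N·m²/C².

Choose a cylindrical pillbox piercing the sheet, end faces (area A) parallel to it.
Flux Φ = 2EA and Q_enc = σA, so 2EA = σA/ε₀ ⇒ E = |σ|/(2ε₀), independent of distance.
E = 2πk|σ| = 2π(8.99×10^9)(7.02e-6) = 3.97e5 N/C.

E ≈ 3.97×10^5 N/C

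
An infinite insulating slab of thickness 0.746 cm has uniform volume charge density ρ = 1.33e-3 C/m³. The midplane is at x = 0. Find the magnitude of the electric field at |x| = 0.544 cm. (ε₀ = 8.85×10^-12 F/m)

The point |x| = 0.544 cm lies outside the slab (half-thickness 0.00373 m). A symmetric pillbox spanning the full slab encloses Q_enc = ρ·d·A.
Flux = 2EA ⇒ E = |ρ|d/(2ε₀), independent of distance outside.
E = (1.33×10^-3)(0.00746)/(2·8.85×10^-12) = 5.61×10^5 N/C.

|E| = 5.61×10^5 N/C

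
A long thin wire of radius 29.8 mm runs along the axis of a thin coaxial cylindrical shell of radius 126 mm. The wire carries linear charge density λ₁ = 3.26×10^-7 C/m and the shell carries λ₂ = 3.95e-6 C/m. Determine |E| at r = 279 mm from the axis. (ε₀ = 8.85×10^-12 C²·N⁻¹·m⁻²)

E = 2.76e5 N/C

Choose a coaxial cylinder of radius r = 279 mm (arbitrary length L) as the Gaussian surface (r > 126 mm, enclosing both).
λ_enc = λ₁ + λ₂ = (3.26×10^-7) + (3.95e-6) = 4.276e-6 C/m.
Since E is radial and uniform over the curved surface, Φ = E·2πrL = Q_enc/ε₀ = λ_enc L/ε₀.
E = |λ_enc|/(2πε₀r) = (4.276e-6)/(2π·8.85×10^-12·0.279) = 2.76e5 N/C.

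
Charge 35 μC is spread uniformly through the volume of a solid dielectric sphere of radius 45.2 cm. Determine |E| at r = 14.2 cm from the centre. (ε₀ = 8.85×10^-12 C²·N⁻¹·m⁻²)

Symmetry ⇒ E = E(r) r̂. Gaussian sphere of radius r = 14.2 cm (r < R).
For a uniform sphere the enclosed fraction is (r/R)³, so Q_enc = (35 μC)(0.142/0.452)³ = 1.085×10^-6 C.
Applying ∮E·dA = Q_enc/ε₀ with Φ = E(4πr²):
E = |Q_enc|/(4πε₀r²) = (1.085×10^-6)/(4π·8.85×10^-12·(0.142)²) = 4.84×10^5 N/C.

E = 4.84×10^5 N/C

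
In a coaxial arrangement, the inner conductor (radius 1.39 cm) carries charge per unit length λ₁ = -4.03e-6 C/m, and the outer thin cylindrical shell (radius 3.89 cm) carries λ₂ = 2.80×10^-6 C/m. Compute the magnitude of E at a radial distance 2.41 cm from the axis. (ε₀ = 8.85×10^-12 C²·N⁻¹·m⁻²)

|E| = 3.01e6 V/m

Choose a coaxial cylinder of radius r = 2.41 cm (arbitrary length L) as the Gaussian surface (between the conductors, 1.39 cm < r < 3.89 cm).
Only the inner wire is enclosed; the outer shell contributes nothing inside itself. λ_enc = λ₁ = -4.03×10^-6 C/m.
By Gauss's law (flux through the curved wall only), E·2πrL = λ_enc L/ε₀.
E = |λ_enc|/(2πε₀r) = (4.03×10^-6)/(2π·8.85×10^-12·0.0241) = 3.01×10^6 N/C.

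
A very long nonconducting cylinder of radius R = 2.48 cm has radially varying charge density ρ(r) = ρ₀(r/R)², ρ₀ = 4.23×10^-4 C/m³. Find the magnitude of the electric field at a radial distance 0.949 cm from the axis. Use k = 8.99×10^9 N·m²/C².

Choose a coaxial cylinder of radius r = 0.949 cm (arbitrary length L) as the Gaussian surface (r < R).
λ_enc = ∫₀^r ρ(r')·2πr' dr' = (2πρ₀/R²)·r^4/4 = 8.762e-9 C/m.
Since E is radial and uniform over the curved surface, Φ = E·2πrL = Q_enc/ε₀ = λ_enc L/ε₀.
E = 2k|λ_enc|/r = 2(8.99×10^9)(8.762×10^-9)/(0.00949) = 1.66e4 N/C.

1.66×10^4 V/m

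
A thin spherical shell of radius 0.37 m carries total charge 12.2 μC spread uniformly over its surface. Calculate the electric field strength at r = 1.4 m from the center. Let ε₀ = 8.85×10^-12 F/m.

Use a concentric Gaussian sphere at r = 1.4 m (r > 0.37 m).
The entire shell is enclosed: Q_enc = 1.22×10^-5 C.
Gauss's law: E·4πr² = Q_enc/ε₀.
E = |Q_enc|/(4πε₀r²) = (1.22×10^-5)/(4π·8.85×10^-12·(1.4)²) = 5.60×10^4 N/C.

|E| ≈ 5.60e4 N/C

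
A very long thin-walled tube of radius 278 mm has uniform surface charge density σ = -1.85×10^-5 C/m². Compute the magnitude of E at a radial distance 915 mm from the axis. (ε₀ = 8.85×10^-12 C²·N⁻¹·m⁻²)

Coaxial Gaussian cylinder, radius r = 915 mm, length L (r > 278 mm).
The whole shell is enclosed: λ_enc = σ·2πR = (-1.85×10^-5)·2π·(0.278) = -3.231×10^-5 C/m.
Applying ∮E·dA = Q_enc/ε₀ with the end caps contributing no flux:
E = |λ_enc|/(2πε₀r) = (3.231×10^-5)/(2π·8.85×10^-12·0.915) = 6.35e5 N/C.

|E| = 6.35e5 V/m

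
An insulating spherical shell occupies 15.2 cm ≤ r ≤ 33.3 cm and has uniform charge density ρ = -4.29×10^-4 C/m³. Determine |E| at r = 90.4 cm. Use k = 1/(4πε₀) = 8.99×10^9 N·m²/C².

Use a concentric Gaussian sphere at r = 90.4 cm (r > 33.3 cm, enclosing the whole shell).
Q_enc = ρ·(4π/3)(b³ − a³) = (-4.29e-4)·(4π/3)·((0.333)³ − (0.152)³) = -6.005×10^-5 C.
Gauss's law: E·4πr² = Q_enc/ε₀.
E = k|Q_enc|/r² = (8.99×10^9)(6.005×10^-5)/(0.904)² = 6.61×10^5 N/C.

|E| = 6.61×10^5 N/C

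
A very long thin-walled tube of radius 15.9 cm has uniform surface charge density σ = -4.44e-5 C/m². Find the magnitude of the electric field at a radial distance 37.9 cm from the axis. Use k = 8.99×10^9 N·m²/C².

Coaxial Gaussian cylinder, radius r = 37.9 cm, length L (r > 15.9 cm).
The whole shell is enclosed: λ_enc = σ·2πR = (-4.44×10^-5)·2π·(0.159) = -4.436×10^-5 C/m.
Gauss's law: E·2πrL = λ_enc L/ε₀.
E = 2k|λ_enc|/r = 2(8.99×10^9)(4.436e-5)/(0.379) = 2.10e6 N/C.

E = 2.10×10^6 N/C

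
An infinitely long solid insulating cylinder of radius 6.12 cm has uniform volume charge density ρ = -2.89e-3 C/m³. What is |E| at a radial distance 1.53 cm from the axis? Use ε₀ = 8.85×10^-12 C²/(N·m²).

|E| ≈ 2.50×10^6 N/C

Coaxial Gaussian cylinder, radius r = 1.53 cm, length L (r < R).
Enclosed charge per unit length: λ_enc = ρ·πr² = (-2.89×10^-3)π(0.0153)² = -2.125×10^-6 C/m.
Applying ∮E·dA = Q_enc/ε₀ with the end caps contributing no flux:
E = |λ_enc|/(2πε₀r) = (2.125e-6)/(2π·8.85×10^-12·0.0153) = 2.50e6 N/C.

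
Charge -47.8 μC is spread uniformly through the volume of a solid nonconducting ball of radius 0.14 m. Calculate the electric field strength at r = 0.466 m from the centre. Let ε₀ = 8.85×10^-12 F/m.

Use a concentric Gaussian sphere at r = 0.466 m (r > R, so the entire charge is enclosed).
Q_enc = -47.8 μC = -4.78e-5 C.
Applying ∮E·dA = Q_enc/ε₀ with Φ = E(4πr²):
E = |Q_enc|/(4πε₀r²) = (4.78e-5)/(4π·8.85×10^-12·(0.466)²) = 1.98×10^6 N/C.

E = 1.98×10^6 V/m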